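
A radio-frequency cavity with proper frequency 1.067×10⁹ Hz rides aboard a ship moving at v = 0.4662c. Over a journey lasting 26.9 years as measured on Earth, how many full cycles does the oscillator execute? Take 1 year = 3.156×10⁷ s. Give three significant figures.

N = 8.01×10¹⁷

γ = 1/√(1 − 0.4662²) = 1/√0.7827 = 1.130
The oscillator's own cycle count is N = f × τ where τ is the proper time on the ship. τ = Δt/γ = 26.9/1.130 = 23.80 years = 7.511×10⁸ s.
N = 1.067×10⁹ × 7.511×10⁸ = 8.014×10¹⁷.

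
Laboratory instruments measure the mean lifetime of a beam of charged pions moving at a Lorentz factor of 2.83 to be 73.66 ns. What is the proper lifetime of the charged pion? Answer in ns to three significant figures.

γ = 2.83
The lab-frame lifetime is the dilated interval; the proper lifetime is τ₀ = Δt/γ = 73.66/2.830 ns.

τ₀ = 26.0 ns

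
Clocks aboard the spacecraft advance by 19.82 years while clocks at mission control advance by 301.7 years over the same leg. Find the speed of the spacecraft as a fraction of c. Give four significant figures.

The proper time is measured aboard the spacecraft (both events occur at the spacecraft's location); Δt is measured at mission control. γ = Δt/τ = 301.7/19.82 = 15.22.
β = √(1 − 1/γ²) = √(1 − 0.004316) = √0.9957

β = 0.9978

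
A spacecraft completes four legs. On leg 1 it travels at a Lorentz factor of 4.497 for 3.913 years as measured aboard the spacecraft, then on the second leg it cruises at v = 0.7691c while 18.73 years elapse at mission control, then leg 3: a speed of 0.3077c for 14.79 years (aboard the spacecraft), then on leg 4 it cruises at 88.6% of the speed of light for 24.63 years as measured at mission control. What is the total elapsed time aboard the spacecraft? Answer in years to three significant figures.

τ = 42.1 years

Leg 1: 3.913 years is already measured aboard the spacecraft.
Leg 2: γ = 1/√(1 − 0.7691²) = 1/√0.4085 = 1.565; τ_2 = 18.73/1.565 = 11.97 years.
Leg 3: 14.79 years is already measured aboard the spacecraft.
Leg 4: β = 0.886; γ = 1/√(1 − 0.886²) = 1/√0.2150 = 2.157; τ_4 = 24.63/2.157 = 11.42 years.
Total: 3.913 + 11.97 + 14.79 + 11.42 years.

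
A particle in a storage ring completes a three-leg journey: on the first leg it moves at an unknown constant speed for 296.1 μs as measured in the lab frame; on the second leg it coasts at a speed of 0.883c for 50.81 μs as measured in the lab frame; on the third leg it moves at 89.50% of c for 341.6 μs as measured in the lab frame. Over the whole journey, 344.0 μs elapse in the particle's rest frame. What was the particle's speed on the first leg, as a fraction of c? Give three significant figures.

β = 0.824

Leg 1: speed unknown; τ_1 = 296.1/γ_1.
Leg 2: γ = 1/√(1 − 0.883²) = 1/√0.2203 = 2.131; τ_2 = 50.81/2.131 = 23.85 μs.
Leg 3: β = 0.8950; γ = 1/√(1 − 0.8950²) = 1/√0.1990 = 2.242; τ_3 = 341.6/2.242 = 152.4 μs.
Total proper time: τ_1 + 23.85 + 152.4 = 344.0, so τ_1 = 344.0 − 176.2 = 167.8 μs.
γ_1 = 296.1/167.8 = 1.765; β = √(1 − 1/γ²) = √0.6789.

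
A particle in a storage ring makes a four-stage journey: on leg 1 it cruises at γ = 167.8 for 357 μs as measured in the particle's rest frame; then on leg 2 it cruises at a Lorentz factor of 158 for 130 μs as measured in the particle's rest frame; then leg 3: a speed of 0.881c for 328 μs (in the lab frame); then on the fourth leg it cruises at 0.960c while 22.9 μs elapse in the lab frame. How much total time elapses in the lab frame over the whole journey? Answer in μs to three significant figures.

Leg 1: γ = 167.8; Δt_1 = 167.8 × 357 = 5.990×10⁴ μs.
Leg 2: γ = 158; Δt_2 = 158.0 × 130 = 2.054×10⁴ μs.
Leg 3: 328 μs is already measured in the lab frame.
Leg 4: 22.9 μs is already measured in the lab frame.
Total: 5.990×10⁴ + 2.054×10⁴ + 328.0 + 22.90 μs.

Δt = 8.08×10⁴ μs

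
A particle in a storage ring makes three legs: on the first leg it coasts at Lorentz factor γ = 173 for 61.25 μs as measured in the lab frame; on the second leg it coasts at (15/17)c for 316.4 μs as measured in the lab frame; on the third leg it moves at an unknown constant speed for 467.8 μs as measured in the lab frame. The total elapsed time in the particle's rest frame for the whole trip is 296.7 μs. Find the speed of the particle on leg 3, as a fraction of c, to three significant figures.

β = 0.949

Leg 1: γ = 173; τ_1 = 61.25/173.0 = 0.3540 μs.
Leg 2: γ = 1/√(1 − (15/17)²) = 17/8 = 2.125; τ_2 = 316.4/2.125 = 148.9 μs.
Leg 3: speed unknown; τ_3 = 467.8/γ_3.
Total proper time: 0.3540 + 148.9 + τ_3 = 296.7, so τ_3 = 296.7 − 149.2 = 147.5 μs.
γ_3 = 467.8/147.5 = 3.173; β = √(1 − 1/γ²) = √0.9006.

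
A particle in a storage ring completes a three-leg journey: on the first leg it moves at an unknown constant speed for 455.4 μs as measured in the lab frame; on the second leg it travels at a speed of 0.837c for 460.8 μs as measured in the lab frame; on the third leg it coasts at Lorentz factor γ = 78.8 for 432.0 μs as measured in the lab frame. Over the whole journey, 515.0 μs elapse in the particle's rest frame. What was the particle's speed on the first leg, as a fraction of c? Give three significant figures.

Leg 1: speed unknown; τ_1 = 455.4/γ_1.
Leg 2: γ = 1/√(1 − 0.837²) = 1/√0.2994 = 1.827; τ_2 = 460.8/1.827 = 252.2 μs.
Leg 3: γ = 78.8; τ_3 = 432.0/78.80 = 5.482 μs.
Total proper time: τ_1 + 252.2 + 5.482 = 515.0, so τ_1 = 515.0 − 257.6 = 257.4 μs.
γ_1 = 455.4/257.4 = 1.769; β = √(1 − 1/γ²) = √0.6806.

β = 0.825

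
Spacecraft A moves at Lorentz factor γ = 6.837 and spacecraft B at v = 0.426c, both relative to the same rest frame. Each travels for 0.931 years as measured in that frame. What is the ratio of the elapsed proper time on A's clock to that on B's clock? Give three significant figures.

A: γ = 6.837. B: γ = 1/√(1 − 0.426²) = 1/√0.8185 = 1.105.
τ_A/τ_B = γ_B/γ_A = 1.105/6.837 = 0.1617, so τ_A/τ_B = 0.1617.

τ_A/τ_B = 0.162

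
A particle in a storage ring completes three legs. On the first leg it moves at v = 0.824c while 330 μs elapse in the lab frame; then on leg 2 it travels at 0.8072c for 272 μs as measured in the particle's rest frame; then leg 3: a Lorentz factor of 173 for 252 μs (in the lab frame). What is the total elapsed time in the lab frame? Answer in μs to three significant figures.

Leg 1: 330 μs is already measured in the lab frame.
Leg 2: γ = 1/√(1 − 0.8072²) = 1/√0.3484 = 1.694; Δt_2 = 1.694 × 272 = 460.8 μs.
Leg 3: 252 μs is already measured in the lab frame.
Total: 330.0 + 460.8 + 252.0 μs.

Δt = 1040 μs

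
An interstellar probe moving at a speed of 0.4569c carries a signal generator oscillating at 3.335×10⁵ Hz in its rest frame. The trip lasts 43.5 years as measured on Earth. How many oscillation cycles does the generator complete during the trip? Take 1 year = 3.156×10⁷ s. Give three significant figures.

N = 4.07×10¹⁴

γ = 1/√(1 − 0.4569²) = 1/√0.7912 = 1.124
The oscillator's own cycle count is N = f × τ where τ is the proper time aboard the probe. τ = Δt/γ = 43.5/1.124 = 38.69 years = 1.221×10⁹ s.
N = 3.335×10⁵ × 1.221×10⁹ = 4.073×10¹⁴.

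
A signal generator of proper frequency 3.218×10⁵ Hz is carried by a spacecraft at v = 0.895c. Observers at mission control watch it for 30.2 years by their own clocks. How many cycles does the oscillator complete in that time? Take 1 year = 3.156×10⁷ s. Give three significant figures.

N = 1.37×10¹⁴

γ = 1/√(1 − 0.895²) = 1/√0.1990 = 2.242
During 30.2 years of lab time, the oscillator's proper time advances by τ = Δt/γ = 30.2/2.242 = 13.47 years = 4.252×10⁸ s.
N = f × τ = 3.218×10⁵ × 4.252×10⁸ = 1.368×10¹⁴.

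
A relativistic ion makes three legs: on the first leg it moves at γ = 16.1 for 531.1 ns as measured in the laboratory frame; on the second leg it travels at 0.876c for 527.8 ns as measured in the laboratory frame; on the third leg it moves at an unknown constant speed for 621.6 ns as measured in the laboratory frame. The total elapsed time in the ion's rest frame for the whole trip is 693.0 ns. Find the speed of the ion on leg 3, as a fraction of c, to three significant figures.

Leg 1: γ = 16.1; τ_1 = 531.1/16.10 = 32.99 ns.
Leg 2: γ = 1/√(1 − 0.876²) = 1/√0.2326 = 2.073; τ_2 = 527.8/2.073 = 254.6 ns.
Leg 3: speed unknown; τ_3 = 621.6/γ_3.
Total proper time: 32.99 + 254.6 + τ_3 = 693.0, so τ_3 = 693.0 − 287.6 = 405.4 ns.
γ_3 = 621.6/405.4 = 1.533; β = √(1 − 1/γ²) = √0.5745.

β = 0.758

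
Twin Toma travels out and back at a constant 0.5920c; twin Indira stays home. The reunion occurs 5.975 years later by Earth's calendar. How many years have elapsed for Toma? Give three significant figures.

τ = 4.82 years

γ = 1/√(1 − 0.5920²) = 1/√0.6495 = 1.241
Toma's clock measures proper time along the trip: τ = Δt/γ = 5.975/1.241 years.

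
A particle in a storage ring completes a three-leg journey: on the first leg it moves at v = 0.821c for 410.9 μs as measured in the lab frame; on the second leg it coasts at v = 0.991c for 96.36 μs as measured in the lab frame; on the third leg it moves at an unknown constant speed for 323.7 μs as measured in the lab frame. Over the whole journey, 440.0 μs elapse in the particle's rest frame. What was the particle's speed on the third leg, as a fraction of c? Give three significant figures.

β = 0.804

Leg 1: γ = 1/√(1 − 0.821²) = 1/√0.3260 = 1.752; τ_1 = 410.9/1.752 = 234.6 μs.
Leg 2: γ = 1/√(1 − 0.991²) = 1/√0.01792 = 7.470; τ_2 = 96.36/7.470 = 12.90 μs.
Leg 3: speed unknown; τ_3 = 323.7/γ_3.
Total proper time: 234.6 + 12.90 + τ_3 = 440.0, so τ_3 = 440.0 − 247.5 = 192.5 μs.
γ_3 = 323.7/192.5 = 1.682; β = √(1 − 1/γ²) = √0.6463.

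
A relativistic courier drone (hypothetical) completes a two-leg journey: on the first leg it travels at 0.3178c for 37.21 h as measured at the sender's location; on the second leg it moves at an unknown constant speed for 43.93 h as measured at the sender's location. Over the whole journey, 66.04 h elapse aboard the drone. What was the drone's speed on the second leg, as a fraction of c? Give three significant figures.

β = 0.714

Leg 1: γ = 1/√(1 − 0.3178²) = 1/√0.8990 = 1.055; τ_1 = 37.21/1.055 = 35.28 h.
Leg 2: speed unknown; τ_2 = 43.93/γ_2.
Total proper time: 35.28 + τ_2 = 66.04, so τ_2 = 66.04 − 35.28 = 30.76 h.
γ_2 = 43.93/30.76 = 1.428; β = √(1 − 1/γ²) = √0.5097.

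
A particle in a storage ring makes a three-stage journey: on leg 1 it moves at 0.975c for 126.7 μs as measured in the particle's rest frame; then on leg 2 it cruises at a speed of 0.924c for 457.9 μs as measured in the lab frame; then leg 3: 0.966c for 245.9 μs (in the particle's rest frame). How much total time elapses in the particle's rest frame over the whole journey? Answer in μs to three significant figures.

τ = 548 μs

Leg 1: 126.7 μs is already measured in the particle's rest frame.
Leg 2: γ = 1/√(1 − 0.924²) = 1/√0.1462 = 2.615; τ_2 = 457.9/2.615 = 175.1 μs.
Leg 3: 245.9 μs is already measured in the particle's rest frame.
Total: 126.7 + 175.1 + 245.9 μs.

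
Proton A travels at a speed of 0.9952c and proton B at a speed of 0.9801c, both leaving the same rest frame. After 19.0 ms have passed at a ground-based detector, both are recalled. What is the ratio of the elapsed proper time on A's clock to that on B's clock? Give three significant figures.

τ_A/τ_B = 0.493

A: γ = 1/√(1 − 0.9952²) = 1/√0.009577 = 10.22. B: γ = 1/√(1 − 0.9801²) = 1/√0.03940 = 5.038.
τ_A/τ_B = γ_B/γ_A = 5.038/10.22 = 0.4930, so τ_A/τ_B = 0.4930.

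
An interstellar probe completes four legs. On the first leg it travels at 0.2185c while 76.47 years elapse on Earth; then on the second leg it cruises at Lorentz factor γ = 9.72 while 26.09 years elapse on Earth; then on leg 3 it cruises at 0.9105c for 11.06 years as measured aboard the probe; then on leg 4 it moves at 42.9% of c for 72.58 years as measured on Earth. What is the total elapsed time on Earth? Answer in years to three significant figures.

Leg 1: 76.47 years is already measured on Earth.
Leg 2: 26.09 years is already measured on Earth.
Leg 3: γ = 1/√(1 − 0.9105²) = 1/√0.1710 = 2.418; Δt_3 = 2.418 × 11.06 = 26.75 years.
Leg 4: 72.58 years is already measured on Earth.
Total: 76.47 + 26.09 + 26.75 + 72.58 years.

Δt = 202 years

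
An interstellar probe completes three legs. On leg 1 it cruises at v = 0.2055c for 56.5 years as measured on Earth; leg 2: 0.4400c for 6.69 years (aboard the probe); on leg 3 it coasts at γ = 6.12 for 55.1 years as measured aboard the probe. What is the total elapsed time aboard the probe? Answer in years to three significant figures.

τ = 117 years

Leg 1: γ = 1/√(1 − 0.2055²) = 1/√0.9578 = 1.022; τ_1 = 56.5/1.022 = 55.29 years.
Leg 2: 6.69 years is already measured aboard the probe.
Leg 3: 55.1 years is already measured aboard the probe.
Total: 55.29 + 6.690 + 55.10 years.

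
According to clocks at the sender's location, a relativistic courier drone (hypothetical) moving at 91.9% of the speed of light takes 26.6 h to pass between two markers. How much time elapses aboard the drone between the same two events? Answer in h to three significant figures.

β = 0.919; γ = 1/√(1 − 0.919²) = 1/√0.1554 = 2.536
The interval measured at the sender's location is the dilated one; the clock aboard the drone measures the proper time τ = Δt/γ = 26.6/2.536 h.

τ = 10.5 h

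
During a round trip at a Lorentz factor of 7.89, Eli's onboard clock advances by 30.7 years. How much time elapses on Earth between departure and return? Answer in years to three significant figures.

γ = 7.89
Earth-frame duration is the dilated interval: Δt = γτ = 7.890 × 30.7 years.

Δt = 242 years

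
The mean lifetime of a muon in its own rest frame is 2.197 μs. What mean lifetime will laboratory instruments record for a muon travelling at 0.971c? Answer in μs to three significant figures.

γ = 1/√(1 − 0.971²) = 1/√0.05716 = 4.183
The rest-frame lifetime is the proper time; the lab measures the dilated interval Δt = γτ₀ = 4.183 × 2.197 μs.

Δt = 9.19 μs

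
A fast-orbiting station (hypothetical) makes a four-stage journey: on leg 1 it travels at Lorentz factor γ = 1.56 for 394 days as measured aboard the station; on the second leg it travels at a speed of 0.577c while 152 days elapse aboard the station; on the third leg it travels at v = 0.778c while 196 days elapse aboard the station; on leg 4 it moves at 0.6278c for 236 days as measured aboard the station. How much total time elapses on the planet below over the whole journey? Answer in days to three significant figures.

Δt = 1420 days

Leg 1: γ = 1.56; Δt_1 = 1.560 × 394 = 614.6 days.
Leg 2: γ = 1/√(1 − 0.577²) = 1/√0.6671 = 1.224; Δt_2 = 1.224 × 152 = 186.1 days.
Leg 3: γ = 1/√(1 − 0.778²) = 1/√0.3947 = 1.592; Δt_3 = 1.592 × 196 = 312.0 days.
Leg 4: γ = 1/√(1 − 0.6278²) = 1/√0.6059 = 1.285; Δt_4 = 1.285 × 236 = 303.2 days.
Total: 614.6 + 186.1 + 312.0 + 303.2 days.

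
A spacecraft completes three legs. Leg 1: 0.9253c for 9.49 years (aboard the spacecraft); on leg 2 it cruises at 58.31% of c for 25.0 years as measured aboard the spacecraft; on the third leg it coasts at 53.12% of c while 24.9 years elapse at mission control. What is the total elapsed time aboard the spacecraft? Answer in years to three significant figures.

Leg 1: 9.49 years is already measured aboard the spacecraft.
Leg 2: 25.0 years is already measured aboard the spacecraft.
Leg 3: β = 0.5312; γ = 1/√(1 − 0.5312²) = 1/√0.7178 = 1.180; τ_3 = 24.9/1.180 = 21.10 years.
Total: 9.490 + 25.00 + 21.10 years.

τ = 55.6 years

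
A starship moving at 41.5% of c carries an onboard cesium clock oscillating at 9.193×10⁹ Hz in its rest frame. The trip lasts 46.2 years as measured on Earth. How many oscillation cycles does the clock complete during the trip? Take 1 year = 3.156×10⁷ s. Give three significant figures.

β = 0.415; γ = 1/√(1 − 0.415²) = 1/√0.8278 = 1.099
The oscillator's own cycle count is N = f × τ where τ is the proper time on the ship. τ = Δt/γ = 46.2/1.099 = 42.03 years = 1.327×10⁹ s.
N = 9.193×10⁹ × 1.327×10⁹ = 1.220×10¹⁹.

N = 1.22×10¹⁹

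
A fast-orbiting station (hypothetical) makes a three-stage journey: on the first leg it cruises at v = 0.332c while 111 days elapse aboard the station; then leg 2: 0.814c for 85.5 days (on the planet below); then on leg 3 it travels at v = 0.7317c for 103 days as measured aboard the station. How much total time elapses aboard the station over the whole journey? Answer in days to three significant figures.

Leg 1: 111 days is already measured aboard the station.
Leg 2: γ = 1/√(1 − 0.814²) = 1/√0.3374 = 1.722; τ_2 = 85.5/1.722 = 49.66 days.
Leg 3: 103 days is already measured aboard the station.
Total: 111.0 + 49.66 + 103.0 days.

τ = 264 days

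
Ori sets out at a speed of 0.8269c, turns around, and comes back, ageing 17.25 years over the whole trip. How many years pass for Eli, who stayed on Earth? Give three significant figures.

γ = 1/√(1 − 0.8269²) = 1/√0.3162 = 1.778
Earth-frame duration is the dilated interval: Δt = γτ = 1.778 × 17.25 years.

Δt = 30.7 years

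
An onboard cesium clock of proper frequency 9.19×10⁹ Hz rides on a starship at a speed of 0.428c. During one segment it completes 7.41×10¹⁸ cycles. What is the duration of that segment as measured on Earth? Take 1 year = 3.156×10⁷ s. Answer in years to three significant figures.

γ = 1/√(1 − 0.428²) = 1/√0.8168 = 1.106
Proper time for N cycles: τ = N/f = 7.41×10¹⁸/(9.19×10⁹) = 8.063×10⁸ s = 25.55 years.
Lab-frame duration Δt = γτ = 1.106 × 25.55 = 28.27 years.

Δt = 28.3 years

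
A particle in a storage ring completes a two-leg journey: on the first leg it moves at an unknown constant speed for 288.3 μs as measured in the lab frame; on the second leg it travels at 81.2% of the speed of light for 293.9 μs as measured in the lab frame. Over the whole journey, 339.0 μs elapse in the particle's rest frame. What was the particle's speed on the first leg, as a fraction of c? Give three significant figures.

Leg 1: speed unknown; τ_1 = 288.3/γ_1.
Leg 2: β = 0.812; γ = 1/√(1 − 0.812²) = 1/√0.3407 = 1.713; τ_2 = 293.9/1.713 = 171.5 μs.
Total proper time: τ_1 + 171.5 = 339.0, so τ_1 = 339.0 − 171.5 = 167.5 μs.
γ_1 = 288.3/167.5 = 1.722; β = √(1 − 1/γ²) = √0.6626.

β = 0.814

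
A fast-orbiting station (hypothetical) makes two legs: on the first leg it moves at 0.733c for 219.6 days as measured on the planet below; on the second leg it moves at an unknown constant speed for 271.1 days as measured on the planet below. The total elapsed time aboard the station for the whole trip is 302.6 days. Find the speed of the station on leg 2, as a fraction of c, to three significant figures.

Leg 1: γ = 1/√(1 − 0.733²) = 1/√0.4627 = 1.470; τ_1 = 219.6/1.470 = 149.4 days.
Leg 2: speed unknown; τ_2 = 271.1/γ_2.
Total proper time: 149.4 + τ_2 = 302.6, so τ_2 = 302.6 − 149.4 = 153.2 days.
γ_2 = 271.1/153.2 = 1.769; β = √(1 − 1/γ²) = √0.6806.

β = 0.825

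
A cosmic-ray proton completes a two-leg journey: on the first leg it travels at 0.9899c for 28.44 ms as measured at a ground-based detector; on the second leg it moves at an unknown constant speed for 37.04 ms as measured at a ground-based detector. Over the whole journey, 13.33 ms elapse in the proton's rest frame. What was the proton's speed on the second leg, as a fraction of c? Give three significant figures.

Leg 1: γ = 1/√(1 − 0.9899²) = 1/√0.02010 = 7.054; τ_1 = 28.44/7.054 = 4.032 ms.
Leg 2: speed unknown; τ_2 = 37.04/γ_2.
Total proper time: 4.032 + τ_2 = 13.33, so τ_2 = 13.33 − 4.032 = 9.298 ms.
γ_2 = 37.04/9.298 = 3.984; β = √(1 − 1/γ²) = √0.9370.

β = 0.968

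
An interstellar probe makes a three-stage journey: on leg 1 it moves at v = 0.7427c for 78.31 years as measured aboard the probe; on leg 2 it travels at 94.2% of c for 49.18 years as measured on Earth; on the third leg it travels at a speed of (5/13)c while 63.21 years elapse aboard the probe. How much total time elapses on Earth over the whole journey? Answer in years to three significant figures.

Leg 1: γ = 1/√(1 − 0.7427²) = 1/√0.4484 = 1.493; Δt_1 = 1.493 × 78.31 = 116.9 years.
Leg 2: 49.18 years is already measured on Earth.
Leg 3: γ = 1/√(1 − (5/13)²) = 13/12 ≈ 1.083; Δt_3 = 1.083 × 63.21 = 68.48 years.
Total: 116.9 + 49.18 + 68.48 years.

Δt = 235 years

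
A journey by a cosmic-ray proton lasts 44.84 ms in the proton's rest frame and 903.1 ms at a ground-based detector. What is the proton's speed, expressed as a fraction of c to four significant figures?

The proper time is measured in the proton's rest frame (both events occur at the proton's location); Δt is measured at a ground-based detector. γ = Δt/τ = 903.1/44.84 = 20.14.
β = √(1 − 1/γ²) = √(1 − 0.002465) = √0.9975

β = 0.9988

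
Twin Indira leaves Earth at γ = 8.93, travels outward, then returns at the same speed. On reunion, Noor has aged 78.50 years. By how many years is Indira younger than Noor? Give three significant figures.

Δt − τ = 69.7 years

γ = 8.93
Indira's elapsed proper time: τ = 78.50/8.930 = 8.791 years.
Age gap = Δt − τ = 78.50 − 8.791 years.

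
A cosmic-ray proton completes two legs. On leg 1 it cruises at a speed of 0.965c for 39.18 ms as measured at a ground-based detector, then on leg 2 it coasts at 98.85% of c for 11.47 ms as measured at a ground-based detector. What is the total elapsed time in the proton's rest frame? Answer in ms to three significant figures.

Leg 1: γ = 1/√(1 − 0.965²) = 1/√0.06878 = 3.813; τ_1 = 39.18/3.813 = 10.27 ms.
Leg 2: β = 0.9885; γ = 1/√(1 − 0.9885²) = 1/√0.02287 = 6.613; τ_2 = 11.47/6.613 = 1.735 ms.
Total: 10.27 + 1.735 ms.

τ = 12.0 ms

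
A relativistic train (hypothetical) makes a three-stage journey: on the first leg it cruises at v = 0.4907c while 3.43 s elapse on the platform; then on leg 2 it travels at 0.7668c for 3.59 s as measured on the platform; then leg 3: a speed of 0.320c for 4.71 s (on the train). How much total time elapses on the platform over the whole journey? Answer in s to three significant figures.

Δt = 12.0 s

Leg 1: 3.43 s is already measured on the platform.
Leg 2: 3.59 s is already measured on the platform.
Leg 3: γ = 1/√(1 − 0.320²) = 1/√0.8976 = 1.056; Δt_3 = 1.056 × 4.71 = 4.971 s.
Total: 3.430 + 3.590 + 4.971 s.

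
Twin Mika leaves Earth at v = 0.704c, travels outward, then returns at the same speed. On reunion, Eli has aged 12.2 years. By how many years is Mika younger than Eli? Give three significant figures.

Δt − τ = 3.54 years

γ = 1/√(1 − 0.704²) = 1/√0.5044 = 1.408
Mika's elapsed proper time: τ = 12.2/1.408 = 8.664 years.
Age gap = Δt − τ = 12.2 − 8.664 years.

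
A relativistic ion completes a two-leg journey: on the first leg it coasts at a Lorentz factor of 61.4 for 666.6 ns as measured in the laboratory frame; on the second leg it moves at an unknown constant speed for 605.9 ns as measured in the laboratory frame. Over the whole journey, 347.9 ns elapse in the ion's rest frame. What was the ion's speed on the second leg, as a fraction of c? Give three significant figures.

Leg 1: γ = 61.4; τ_1 = 666.6/61.40 = 10.86 ns.
Leg 2: speed unknown; τ_2 = 605.9/γ_2.
Total proper time: 10.86 + τ_2 = 347.9, so τ_2 = 347.9 − 10.86 = 337.0 ns.
γ_2 = 605.9/337.0 = 1.798; β = √(1 − 1/γ²) = √0.6906.

β = 0.831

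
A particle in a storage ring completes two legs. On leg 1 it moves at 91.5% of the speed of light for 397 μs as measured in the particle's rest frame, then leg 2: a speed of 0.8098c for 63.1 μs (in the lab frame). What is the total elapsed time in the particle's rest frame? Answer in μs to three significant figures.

τ = 434 μs

Leg 1: 397 μs is already measured in the particle's rest frame.
Leg 2: γ = 1/√(1 − 0.8098²) = 1/√0.3442 = 1.704; τ_2 = 63.1/1.704 = 37.02 μs.
Total: 397.0 + 37.02 μs.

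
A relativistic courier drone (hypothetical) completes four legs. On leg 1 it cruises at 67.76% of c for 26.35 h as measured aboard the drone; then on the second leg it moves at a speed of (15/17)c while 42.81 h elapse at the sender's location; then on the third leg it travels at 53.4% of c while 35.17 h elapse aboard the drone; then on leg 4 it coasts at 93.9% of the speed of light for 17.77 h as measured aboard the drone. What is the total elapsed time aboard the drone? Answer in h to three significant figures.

Leg 1: 26.35 h is already measured aboard the drone.
Leg 2: γ = 1/√(1 − (15/17)²) = 17/8 = 2.125; τ_2 = 42.81/2.125 = 20.15 h.
Leg 3: 35.17 h is already measured aboard the drone.
Leg 4: 17.77 h is already measured aboard the drone.
Total: 26.35 + 20.15 + 35.17 + 17.77 h.

τ = 99.4 h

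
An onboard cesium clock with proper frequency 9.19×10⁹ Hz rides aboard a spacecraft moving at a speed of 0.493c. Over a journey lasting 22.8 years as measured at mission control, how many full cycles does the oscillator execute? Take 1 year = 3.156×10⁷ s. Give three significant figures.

γ = 1/√(1 − 0.493²) = 1/√0.7570 = 1.149
The oscillator's own cycle count is N = f × τ where τ is the proper time aboard the spacecraft. τ = Δt/γ = 22.8/1.149 = 19.84 years = 6.260×10⁸ s.
N = 9.19×10⁹ × 6.260×10⁸ = 5.753×10¹⁸.

N = 5.75×10¹⁸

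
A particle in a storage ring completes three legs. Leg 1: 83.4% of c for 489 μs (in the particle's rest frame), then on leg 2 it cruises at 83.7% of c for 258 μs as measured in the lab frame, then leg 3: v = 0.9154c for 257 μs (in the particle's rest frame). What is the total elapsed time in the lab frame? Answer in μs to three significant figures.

Δt = 1780 μs

Leg 1: β = 0.834; γ = 1/√(1 − 0.834²) = 1/√0.3044 = 1.812; Δt_1 = 1.812 × 489 = 886.2 μs.
Leg 2: 258 μs is already measured in the lab frame.
Leg 3: γ = 1/√(1 − 0.9154²) = 1/√0.1620 = 2.484; Δt_3 = 2.484 × 257 = 638.4 μs.
Total: 886.2 + 258.0 + 638.4 μs.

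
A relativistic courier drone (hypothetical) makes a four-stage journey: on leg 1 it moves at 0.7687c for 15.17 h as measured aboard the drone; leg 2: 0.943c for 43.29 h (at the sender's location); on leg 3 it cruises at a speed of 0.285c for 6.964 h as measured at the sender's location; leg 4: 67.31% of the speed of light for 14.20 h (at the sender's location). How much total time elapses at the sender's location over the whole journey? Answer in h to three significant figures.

Leg 1: γ = 1/√(1 − 0.7687²) = 1/√0.4091 = 1.563; Δt_1 = 1.563 × 15.17 = 23.72 h.
Leg 2: 43.29 h is already measured at the sender's location.
Leg 3: 6.964 h is already measured at the sender's location.
Leg 4: 14.20 h is already measured at the sender's location.
Total: 23.72 + 43.29 + 6.964 + 14.20 h.

Δt = 88.2 h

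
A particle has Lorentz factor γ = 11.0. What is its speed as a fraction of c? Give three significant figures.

β = 0.996

β = √(1 − 1/γ²) = √(1 − 1/11.0²) = √(1 − 0.008264) = √0.9917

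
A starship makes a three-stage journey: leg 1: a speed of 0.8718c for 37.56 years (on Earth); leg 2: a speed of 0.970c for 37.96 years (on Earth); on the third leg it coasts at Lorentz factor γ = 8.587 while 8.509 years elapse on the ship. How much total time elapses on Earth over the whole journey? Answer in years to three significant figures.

Leg 1: 37.56 years is already measured on Earth.
Leg 2: 37.96 years is already measured on Earth.
Leg 3: γ = 8.587; Δt_3 = 8.587 × 8.509 = 73.07 years.
Total: 37.56 + 37.96 + 73.07 years.

Δt = 149 years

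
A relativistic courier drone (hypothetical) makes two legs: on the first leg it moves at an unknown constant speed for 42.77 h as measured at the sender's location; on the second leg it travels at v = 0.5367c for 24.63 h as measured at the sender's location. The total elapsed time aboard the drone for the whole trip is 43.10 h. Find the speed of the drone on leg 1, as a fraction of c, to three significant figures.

β = 0.853

Leg 1: speed unknown; τ_1 = 42.77/γ_1.
Leg 2: γ = 1/√(1 − 0.5367²) = 1/√0.7120 = 1.185; τ_2 = 24.63/1.185 = 20.78 h.
Total proper time: τ_1 + 20.78 = 43.10, so τ_1 = 43.10 − 20.78 = 22.32 h.
γ_1 = 42.77/22.32 = 1.916; β = √(1 − 1/γ²) = √0.7277.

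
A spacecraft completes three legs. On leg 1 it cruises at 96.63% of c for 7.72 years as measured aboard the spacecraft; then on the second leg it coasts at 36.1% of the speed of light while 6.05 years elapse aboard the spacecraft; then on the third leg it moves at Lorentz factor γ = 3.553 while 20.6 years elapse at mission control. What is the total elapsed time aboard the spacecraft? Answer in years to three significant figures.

τ = 19.6 years

Leg 1: 7.72 years is already measured aboard the spacecraft.
Leg 2: 6.05 years is already measured aboard the spacecraft.
Leg 3: γ = 3.553; τ_3 = 20.6/3.553 = 5.798 years.
Total: 7.720 + 6.050 + 5.798 years.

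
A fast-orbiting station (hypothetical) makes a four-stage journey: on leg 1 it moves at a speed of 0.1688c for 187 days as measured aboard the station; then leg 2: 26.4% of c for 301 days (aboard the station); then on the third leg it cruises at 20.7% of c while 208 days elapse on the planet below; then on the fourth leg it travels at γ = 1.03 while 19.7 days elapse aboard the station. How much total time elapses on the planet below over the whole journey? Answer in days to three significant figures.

Δt = 730 days

Leg 1: γ = 1/√(1 − 0.1688²) = 1/√0.9715 = 1.015; Δt_1 = 1.015 × 187 = 189.7 days.
Leg 2: β = 0.264; γ = 1/√(1 − 0.264²) = 1/√0.9303 = 1.037; Δt_2 = 1.037 × 301 = 312.1 days.
Leg 3: 208 days is already measured on the planet below.
Leg 4: γ = 1.03; Δt_4 = 1.030 × 19.7 = 20.29 days.
Total: 189.7 + 312.1 + 208.0 + 20.29 days.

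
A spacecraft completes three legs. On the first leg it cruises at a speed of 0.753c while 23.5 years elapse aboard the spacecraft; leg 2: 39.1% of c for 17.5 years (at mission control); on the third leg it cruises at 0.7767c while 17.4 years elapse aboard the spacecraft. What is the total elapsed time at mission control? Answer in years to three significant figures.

Leg 1: γ = 1/√(1 − 0.753²) = 1/√0.4330 = 1.520; Δt_1 = 1.520 × 23.5 = 35.71 years.
Leg 2: 17.5 years is already measured at mission control.
Leg 3: γ = 1/√(1 − 0.7767²) = 1/√0.3967 = 1.588; Δt_3 = 1.588 × 17.4 = 27.62 years.
Total: 35.71 + 17.50 + 27.62 years.

Δt = 80.8 years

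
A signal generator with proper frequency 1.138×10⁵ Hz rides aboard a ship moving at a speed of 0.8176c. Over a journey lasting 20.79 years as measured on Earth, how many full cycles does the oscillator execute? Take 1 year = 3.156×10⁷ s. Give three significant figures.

N = 4.30×10¹³

γ = 1/√(1 − 0.8176²) = 1/√0.3315 = 1.737
The oscillator's own cycle count is N = f × τ where τ is the proper time on the ship. τ = Δt/γ = 20.79/1.737 = 11.97 years = 3.778×10⁸ s.
N = 1.138×10⁵ × 3.778×10⁸ = 4.299×10¹³.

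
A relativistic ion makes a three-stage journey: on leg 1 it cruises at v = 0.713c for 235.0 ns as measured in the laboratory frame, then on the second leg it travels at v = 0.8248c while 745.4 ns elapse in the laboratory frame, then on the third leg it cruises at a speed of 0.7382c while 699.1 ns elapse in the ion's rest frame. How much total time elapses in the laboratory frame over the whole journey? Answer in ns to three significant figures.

Δt = 2020 ns

Leg 1: 235.0 ns is already measured in the laboratory frame.
Leg 2: 745.4 ns is already measured in the laboratory frame.
Leg 3: γ = 1/√(1 − 0.7382²) = 1/√0.4551 = 1.482; Δt_3 = 1.482 × 699.1 = 1036 ns.
Total: 235.0 + 745.4 + 1036 ns.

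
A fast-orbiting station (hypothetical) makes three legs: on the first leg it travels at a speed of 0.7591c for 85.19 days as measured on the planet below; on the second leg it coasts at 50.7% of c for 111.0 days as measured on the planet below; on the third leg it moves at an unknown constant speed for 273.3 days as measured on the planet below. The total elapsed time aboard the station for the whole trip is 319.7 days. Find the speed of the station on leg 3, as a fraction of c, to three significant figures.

Leg 1: γ = 1/√(1 − 0.7591²) = 1/√0.4238 = 1.536; τ_1 = 85.19/1.536 = 55.46 days.
Leg 2: β = 0.507; γ = 1/√(1 − 0.507²) = 1/√0.7430 = 1.160; τ_2 = 111.0/1.160 = 95.68 days.
Leg 3: speed unknown; τ_3 = 273.3/γ_3.
Total proper time: 55.46 + 95.68 + τ_3 = 319.7, so τ_3 = 319.7 − 151.1 = 168.6 days.
γ_3 = 273.3/168.6 = 1.621; β = √(1 − 1/γ²) = √0.6196.

β = 0.787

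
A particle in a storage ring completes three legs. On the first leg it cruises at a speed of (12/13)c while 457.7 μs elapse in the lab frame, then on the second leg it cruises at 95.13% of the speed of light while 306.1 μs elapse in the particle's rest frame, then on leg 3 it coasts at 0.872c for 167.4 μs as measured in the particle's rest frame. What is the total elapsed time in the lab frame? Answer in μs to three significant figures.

Δt = 1790 μs

Leg 1: 457.7 μs is already measured in the lab frame.
Leg 2: β = 0.9513; γ = 1/√(1 − 0.9513²) = 1/√0.09503 = 3.244; Δt_2 = 3.244 × 306.1 = 993.0 μs.
Leg 3: γ = 1/√(1 − 0.872²) = 1/√0.2396 = 2.043; Δt_3 = 2.043 × 167.4 = 342.0 μs.
Total: 457.7 + 993.0 + 342.0 μs.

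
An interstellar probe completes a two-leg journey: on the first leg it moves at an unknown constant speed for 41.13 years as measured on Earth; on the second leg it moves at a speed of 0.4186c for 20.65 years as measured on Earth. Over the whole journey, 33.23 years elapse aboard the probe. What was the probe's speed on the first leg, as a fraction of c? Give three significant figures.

Leg 1: speed unknown; τ_1 = 41.13/γ_1.
Leg 2: γ = 1/√(1 − 0.4186²) = 1/√0.8248 = 1.101; τ_2 = 20.65/1.101 = 18.75 years.
Total proper time: τ_1 + 18.75 = 33.23, so τ_1 = 33.23 − 18.75 = 14.48 years.
γ_1 = 41.13/14.48 = 2.841; β = √(1 − 1/γ²) = √0.8761.

β = 0.936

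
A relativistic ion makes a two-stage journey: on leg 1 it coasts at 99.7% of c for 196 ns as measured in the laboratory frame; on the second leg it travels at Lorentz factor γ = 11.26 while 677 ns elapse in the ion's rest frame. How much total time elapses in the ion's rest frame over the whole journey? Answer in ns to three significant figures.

τ = 692 ns

Leg 1: β = 0.997; γ = 1/√(1 − 0.997²) = 1/√0.005991 = 12.92; τ_1 = 196/12.92 = 15.17 ns.
Leg 2: 677 ns is already measured in the ion's rest frame.
Total: 15.17 + 677.0 ns.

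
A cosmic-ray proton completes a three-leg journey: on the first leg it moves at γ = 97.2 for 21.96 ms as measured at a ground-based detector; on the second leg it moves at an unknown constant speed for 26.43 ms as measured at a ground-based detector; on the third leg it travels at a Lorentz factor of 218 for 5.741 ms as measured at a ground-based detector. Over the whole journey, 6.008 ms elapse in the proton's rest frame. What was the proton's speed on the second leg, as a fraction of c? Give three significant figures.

Leg 1: γ = 97.2; τ_1 = 21.96/97.20 = 0.2259 ms.
Leg 2: speed unknown; τ_2 = 26.43/γ_2.
Leg 3: γ = 218; τ_3 = 5.741/218.0 = 0.02633 ms.
Total proper time: 0.2259 + τ_2 + 0.02633 = 6.008, so τ_2 = 6.008 − 0.2523 = 5.756 ms.
γ_2 = 26.43/5.756 = 4.592; β = √(1 − 1/γ²) = √0.9526.

β = 0.976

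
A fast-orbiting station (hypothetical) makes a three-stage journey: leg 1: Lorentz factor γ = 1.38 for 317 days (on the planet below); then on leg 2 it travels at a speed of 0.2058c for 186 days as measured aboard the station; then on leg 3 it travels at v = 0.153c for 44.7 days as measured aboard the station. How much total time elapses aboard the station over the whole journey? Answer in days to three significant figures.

τ = 460 days

Leg 1: γ = 1.38; τ_1 = 317/1.380 = 229.7 days.
Leg 2: 186 days is already measured aboard the station.
Leg 3: 44.7 days is already measured aboard the station.
Total: 229.7 + 186.0 + 44.70 days.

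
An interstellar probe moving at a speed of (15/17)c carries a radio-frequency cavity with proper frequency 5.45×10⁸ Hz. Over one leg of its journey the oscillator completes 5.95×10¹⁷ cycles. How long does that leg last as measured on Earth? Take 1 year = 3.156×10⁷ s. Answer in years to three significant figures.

Δt = 73.5 years

γ = 1/√(1 − (15/17)²) = 17/8 = 2.125
Proper time for N cycles: τ = N/f = 5.95×10¹⁷/(5.45×10⁸) = 1.092×10⁹ s = 34.59 years.
Lab-frame duration Δt = γτ = 2.125 × 34.59 = 73.51 years.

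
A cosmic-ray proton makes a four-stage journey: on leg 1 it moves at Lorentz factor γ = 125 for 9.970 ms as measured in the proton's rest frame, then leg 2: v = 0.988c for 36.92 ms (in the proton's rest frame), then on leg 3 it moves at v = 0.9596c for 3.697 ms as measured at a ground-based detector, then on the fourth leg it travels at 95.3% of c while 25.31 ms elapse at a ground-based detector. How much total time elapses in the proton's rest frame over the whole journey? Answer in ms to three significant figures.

τ = 55.6 ms

Leg 1: 9.970 ms is already measured in the proton's rest frame.
Leg 2: 36.92 ms is already measured in the proton's rest frame.
Leg 3: γ = 1/√(1 − 0.9596²) = 1/√0.07917 = 3.554; τ_3 = 3.697/3.554 = 1.040 ms.
Leg 4: β = 0.953; γ = 1/√(1 − 0.953²) = 1/√0.09179 = 3.301; τ_4 = 25.31/3.301 = 7.668 ms.
Total: 9.970 + 36.92 + 1.040 + 7.668 ms.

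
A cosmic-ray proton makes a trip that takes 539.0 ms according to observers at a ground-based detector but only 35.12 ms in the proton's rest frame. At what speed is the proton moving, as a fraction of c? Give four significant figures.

v = 0.9979c

The proper time is measured in the proton's rest frame (both events occur at the proton's location); Δt is measured at a ground-based detector. γ = Δt/τ = 539.0/35.12 = 15.35.
β = √(1 − 1/γ²) = √(1 − 0.004246) = √0.9958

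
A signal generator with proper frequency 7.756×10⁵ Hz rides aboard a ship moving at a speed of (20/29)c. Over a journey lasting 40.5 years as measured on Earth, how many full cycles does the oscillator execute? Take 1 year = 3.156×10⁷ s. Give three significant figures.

γ = 1/√(1 − (20/29)²) = 29/21 ≈ 1.381
The oscillator's own cycle count is N = f × τ where τ is the proper time on the ship. τ = Δt/γ = 40.5/1.381 = 29.33 years = 9.256×10⁸ s.
N = 7.756×10⁵ × 9.256×10⁸ = 7.179×10¹⁴.

N = 7.18×10¹⁴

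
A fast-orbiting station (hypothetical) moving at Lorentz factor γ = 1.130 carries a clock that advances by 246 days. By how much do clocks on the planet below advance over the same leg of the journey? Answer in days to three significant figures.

γ = 1.130
The interval measured aboard the station is the proper time (both events occur at the same place in that frame); the lab-frame interval is Δt = γτ = 1.130 × 246 days.

Δt = 278 days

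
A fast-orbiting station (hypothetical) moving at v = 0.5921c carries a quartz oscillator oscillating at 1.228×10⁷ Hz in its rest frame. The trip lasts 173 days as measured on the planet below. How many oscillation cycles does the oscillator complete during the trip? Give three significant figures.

N = 1.48×10¹⁴

γ = 1/√(1 − 0.5921²) = 1/√0.6494 = 1.241
The oscillator's own cycle count is N = f × τ where τ is the proper time aboard the station. τ = Δt/γ = 173/1.241 = 139.4 days = 1.205×10⁷ s.
N = 1.228×10⁷ × 1.205×10⁷ = 1.479×10¹⁴.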